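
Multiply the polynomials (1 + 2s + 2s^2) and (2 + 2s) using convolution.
Ascending coefficients: a = [1, 2, 2], b = [2, 2]. c[0] = 1×2 = 2; c[1] = 1×2 + 2×2 = 6; c[2] = 2×2 + 2×2 = 8; c[3] = 2×2 = 4. Result coefficients: [2, 6, 8, 4] → 2 + 6s + 8s^2 + 4s^3

2 + 6s + 8s^2 + 4s^3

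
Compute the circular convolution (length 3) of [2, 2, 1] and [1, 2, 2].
Use y[k] = Σ_j a[j]·b[(k-j) mod 3]. y[0] = 2×1 + 2×2 + 1×2 = 8; y[1] = 2×2 + 2×1 + 1×2 = 8; y[2] = 2×2 + 2×2 + 1×1 = 9. Result: [8, 8, 9]

[8, 8, 9]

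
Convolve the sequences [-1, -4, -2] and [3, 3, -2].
y[0] = -1×3 = -3; y[1] = -1×3 + -4×3 = -15; y[2] = -1×-2 + -4×3 + -2×3 = -16; y[3] = -4×-2 + -2×3 = 2; y[4] = -2×-2 = 4

[-3, -15, -16, 2, 4]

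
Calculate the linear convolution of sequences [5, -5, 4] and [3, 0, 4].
y[0] = 5×3 = 15; y[1] = 5×0 + -5×3 = -15; y[2] = 5×4 + -5×0 + 4×3 = 32; y[3] = -5×4 + 4×0 = -20; y[4] = 4×4 = 16

[15, -15, 32, -20, 16]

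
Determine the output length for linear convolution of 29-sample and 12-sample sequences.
Linear/full convolution length: m + n - 1 = 29 + 12 - 1 = 40

40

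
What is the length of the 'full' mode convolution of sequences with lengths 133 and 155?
Linear/full convolution length: m + n - 1 = 133 + 155 - 1 = 287

287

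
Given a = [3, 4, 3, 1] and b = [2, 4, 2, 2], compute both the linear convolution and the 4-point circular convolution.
Linear: y_lin[0] = 3×2 = 6; y_lin[1] = 3×4 + 4×2 = 20; y_lin[2] = 3×2 + 4×4 + 3×2 = 28; y_lin[3] = 3×2 + 4×2 + 3×4 + 1×2 = 28; y_lin[4] = 4×2 + 3×2 + 1×4 = 18; y_lin[5] = 3×2 + 1×2 = 8; y_lin[6] = 1×2 = 2 → [6, 20, 28, 28, 18, 8, 2]. Circular (length 4): y[0] = 3×2 + 4×2 + 3×2 + 1×4 = 24; y[1] = 3×4 + 4×2 + 3×2 + 1×2 = 28; y[2] = 3×2 + 4×4 + 3×2 + 1×2 = 30; y[3] = 3×2 + 4×2 + 3×4 + 1×2 = 28 → [24, 28, 30, 28]

Linear: [6, 20, 28, 28, 18, 8, 2], Circular: [24, 28, 30, 28]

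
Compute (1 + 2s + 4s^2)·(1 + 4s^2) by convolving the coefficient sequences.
Ascending coefficients: a = [1, 2, 4], b = [1, 0, 4]. c[0] = 1×1 = 1; c[1] = 1×0 + 2×1 = 2; c[2] = 1×4 + 2×0 + 4×1 = 8; c[3] = 2×4 + 4×0 = 8; c[4] = 4×4 = 16. Result coefficients: [1, 2, 8, 8, 16] → 1 + 2s + 8s^2 + 8s^3 + 16s^4

1 + 2s + 8s^2 + 8s^3 + 16s^4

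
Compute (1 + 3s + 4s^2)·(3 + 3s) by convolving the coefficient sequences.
Ascending coefficients: a = [1, 3, 4], b = [3, 3]. c[0] = 1×3 = 3; c[1] = 1×3 + 3×3 = 12; c[2] = 3×3 + 4×3 = 21; c[3] = 4×3 = 12. Result coefficients: [3, 12, 21, 12] → 3 + 12s + 21s^2 + 12s^3

3 + 12s + 21s^2 + 12s^3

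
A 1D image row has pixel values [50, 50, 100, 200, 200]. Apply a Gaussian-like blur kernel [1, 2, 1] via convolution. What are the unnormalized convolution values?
Convolve image row [50, 50, 100, 200, 200] with kernel [1, 2, 1]: y[0] = 50×1 = 50; y[1] = 50×2 + 50×1 = 150; y[2] = 50×1 + 50×2 + 100×1 = 250; y[3] = 50×1 + 100×2 + 200×1 = 450; y[4] = 100×1 + 200×2 + 200×1 = 700; y[5] = 200×1 + 200×2 = 600; y[6] = 200×1 = 200 → [50, 150, 250, 450, 700, 600, 200]. Normalization factor = sum(kernel) = 4.

[50, 150, 250, 450, 700, 600, 200]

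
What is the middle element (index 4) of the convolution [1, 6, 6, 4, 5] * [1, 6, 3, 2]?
Use y[k] = Σ_i a[i]·b[k-i] at k=4. y[4] = 6×2 + 6×3 + 4×6 + 5×1 = 59

59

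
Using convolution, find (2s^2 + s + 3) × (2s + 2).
Ascending coefficients: a = [3, 1, 2], b = [2, 2]. c[0] = 3×2 = 6; c[1] = 3×2 + 1×2 = 8; c[2] = 1×2 + 2×2 = 6; c[3] = 2×2 = 4. Result coefficients: [6, 8, 6, 4] → 4s^3 + 6s^2 + 8s + 6

4s^3 + 6s^2 + 8s + 6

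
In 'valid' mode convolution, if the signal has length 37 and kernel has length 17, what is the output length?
'Valid' mode counts only positions where the kernel fully overlaps the signal: m - n + 1 = 37 - 17 + 1 = 21

21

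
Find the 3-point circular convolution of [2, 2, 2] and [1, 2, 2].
Use y[k] = Σ_j x[j]·h[(k-j) mod 3]. y[0] = 2×1 + 2×2 + 2×2 = 10; y[1] = 2×2 + 2×1 + 2×2 = 10; y[2] = 2×2 + 2×2 + 2×1 = 10. Result: [10, 10, 10]

[10, 10, 10]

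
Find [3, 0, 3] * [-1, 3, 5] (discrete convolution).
y[0] = 3×-1 = -3; y[1] = 3×3 + 0×-1 = 9; y[2] = 3×5 + 0×3 + 3×-1 = 12; y[3] = 0×5 + 3×3 = 9; y[4] = 3×5 = 15

[-3, 9, 12, 9, 15]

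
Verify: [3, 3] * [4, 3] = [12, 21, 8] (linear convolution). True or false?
Recompute linear convolution of [3, 3] and [4, 3]: y[0] = 3×4 = 12; y[1] = 3×3 + 3×4 = 21; y[2] = 3×3 = 9 → [12, 21, 9]. Compare to given [12, 21, 8]: they differ at index 2: given 8, correct 9, so answer: No

No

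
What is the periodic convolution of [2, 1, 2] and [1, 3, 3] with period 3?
Use y[k] = Σ_j a[j]·b[(k-j) mod 3]. y[0] = 2×1 + 1×3 + 2×3 = 11; y[1] = 2×3 + 1×1 + 2×3 = 13; y[2] = 2×3 + 1×3 + 2×1 = 11. Result: [11, 13, 11]

[11, 13, 11]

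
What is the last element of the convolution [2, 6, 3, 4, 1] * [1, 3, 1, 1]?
Use y[k] = Σ_i a[i]·b[k-i] at k=7. y[7] = 1×1 = 1

1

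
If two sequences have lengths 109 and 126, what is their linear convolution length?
Linear/full convolution length: m + n - 1 = 109 + 126 - 1 = 234

234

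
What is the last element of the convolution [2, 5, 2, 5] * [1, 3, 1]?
Use y[k] = Σ_i a[i]·b[k-i] at k=5. y[5] = 5×1 = 5

5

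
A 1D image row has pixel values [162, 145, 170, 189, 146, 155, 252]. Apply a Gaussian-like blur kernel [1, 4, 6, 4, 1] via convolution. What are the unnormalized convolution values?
Convolve image row [162, 145, 170, 189, 146, 155, 252] with kernel [1, 4, 6, 4, 1]: y[0] = 162×1 = 162; y[1] = 162×4 + 145×1 = 793; y[2] = 162×6 + 145×4 + 170×1 = 1722; y[3] = 162×4 + 145×6 + 170×4 + 189×1 = 2387; y[4] = 162×1 + 145×4 + 170×6 + 189×4 + 146×1 = 2664; y[5] = 145×1 + 170×4 + 189×6 + 146×4 + 155×1 = 2698; y[6] = 170×1 + 189×4 + 146×6 + 155×4 + 252×1 = 2674; y[7] = 189×1 + 146×4 + 155×6 + 252×4 = 2711; y[8] = 146×1 + 155×4 + 252×6 = 2278; y[9] = 155×1 + 252×4 = 1163; y[10] = 252×1 = 252 → [162, 793, 1722, 2387, 2664, 2698, 2674, 2711, 2278, 1163, 252]. Normalization factor = sum(kernel) = 16.

[162, 793, 1722, 2387, 2664, 2698, 2674, 2711, 2278, 1163, 252]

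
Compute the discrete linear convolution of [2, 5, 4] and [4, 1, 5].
y[0] = 2×4 = 8; y[1] = 2×1 + 5×4 = 22; y[2] = 2×5 + 5×1 + 4×4 = 31; y[3] = 5×5 + 4×1 = 29; y[4] = 4×5 = 20

[8, 22, 31, 29, 20]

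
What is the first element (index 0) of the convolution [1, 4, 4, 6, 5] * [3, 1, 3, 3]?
Use y[k] = Σ_i a[i]·b[k-i] at k=0. y[0] = 1×3 = 3

3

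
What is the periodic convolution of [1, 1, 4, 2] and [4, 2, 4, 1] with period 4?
Use y[k] = Σ_j x[j]·h[(k-j) mod 4]. y[0] = 1×4 + 1×1 + 4×4 + 2×2 = 25; y[1] = 1×2 + 1×4 + 4×1 + 2×4 = 18; y[2] = 1×4 + 1×2 + 4×4 + 2×1 = 24; y[3] = 1×1 + 1×4 + 4×2 + 2×4 = 21. Result: [25, 18, 24, 21]

[25, 18, 24, 21]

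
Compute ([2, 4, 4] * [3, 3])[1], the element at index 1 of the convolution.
Use y[k] = Σ_i a[i]·b[k-i] at k=1. y[1] = 2×3 + 4×3 = 18

18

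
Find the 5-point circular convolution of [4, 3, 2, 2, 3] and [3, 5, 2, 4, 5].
Use y[k] = Σ_j u[j]·v[(k-j) mod 5]. y[0] = 4×3 + 3×5 + 2×4 + 2×2 + 3×5 = 54; y[1] = 4×5 + 3×3 + 2×5 + 2×4 + 3×2 = 53; y[2] = 4×2 + 3×5 + 2×3 + 2×5 + 3×4 = 51; y[3] = 4×4 + 3×2 + 2×5 + 2×3 + 3×5 = 53; y[4] = 4×5 + 3×4 + 2×2 + 2×5 + 3×3 = 55. Result: [54, 53, 51, 53, 55]

[54, 53, 51, 53, 55]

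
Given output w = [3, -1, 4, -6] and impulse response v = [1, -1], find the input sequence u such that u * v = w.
Deconvolve w=[3, -1, 4, -6] by v=[1, -1]. Since v[0]=1, solve forward: u[0] = w[0] / 1 = 3; u[1] = (w[1] - 3×-1) / 1 = 2; u[2] = (w[2] - 2×-1) / 1 = 6. So u = [3, 2, 6]. Check by forward convolution: w[0] = 3×1 = 3; w[1] = 3×-1 + 2×1 = -1; w[2] = 2×-1 + 6×1 = 4; w[3] = 6×-1 = -6

[3, 2, 6]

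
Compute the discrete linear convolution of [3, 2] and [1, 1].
y[0] = 3×1 = 3; y[1] = 3×1 + 2×1 = 5; y[2] = 2×1 = 2

[3, 5, 2]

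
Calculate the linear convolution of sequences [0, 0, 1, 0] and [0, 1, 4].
y[0] = 0×0 = 0; y[1] = 0×1 + 0×0 = 0; y[2] = 0×4 + 0×1 + 1×0 = 0; y[3] = 0×4 + 1×1 + 0×0 = 1; y[4] = 1×4 + 0×1 = 4; y[5] = 0×4 = 0

[0, 0, 0, 1, 4, 0]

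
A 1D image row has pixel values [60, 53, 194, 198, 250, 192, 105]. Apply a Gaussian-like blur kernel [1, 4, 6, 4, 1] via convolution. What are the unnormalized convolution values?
Convolve image row [60, 53, 194, 198, 250, 192, 105] with kernel [1, 4, 6, 4, 1]: y[0] = 60×1 = 60; y[1] = 60×4 + 53×1 = 293; y[2] = 60×6 + 53×4 + 194×1 = 766; y[3] = 60×4 + 53×6 + 194×4 + 198×1 = 1532; y[4] = 60×1 + 53×4 + 194×6 + 198×4 + 250×1 = 2478; y[5] = 53×1 + 194×4 + 198×6 + 250×4 + 192×1 = 3209; y[6] = 194×1 + 198×4 + 250×6 + 192×4 + 105×1 = 3359; y[7] = 198×1 + 250×4 + 192×6 + 105×4 = 2770; y[8] = 250×1 + 192×4 + 105×6 = 1648; y[9] = 192×1 + 105×4 = 612; y[10] = 105×1 = 105 → [60, 293, 766, 1532, 2478, 3209, 3359, 2770, 1648, 612, 105]. Normalization factor = sum(kernel) = 16.

[60, 293, 766, 1532, 2478, 3209, 3359, 2770, 1648, 612, 105]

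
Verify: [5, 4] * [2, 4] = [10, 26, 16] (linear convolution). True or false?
Recompute linear convolution of [5, 4] and [2, 4]: y[0] = 5×2 = 10; y[1] = 5×4 + 4×2 = 28; y[2] = 4×4 = 16 → [10, 28, 16]. Compare to given [10, 26, 16]: they differ at index 1: given 26, correct 28, so answer: No

No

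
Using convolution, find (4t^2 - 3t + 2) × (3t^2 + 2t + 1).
Ascending coefficients: a = [2, -3, 4], b = [1, 2, 3]. c[0] = 2×1 = 2; c[1] = 2×2 + -3×1 = 1; c[2] = 2×3 + -3×2 + 4×1 = 4; c[3] = -3×3 + 4×2 = -1; c[4] = 4×3 = 12. Result coefficients: [2, 1, 4, -1, 12] → 12t^4 - t^3 + 4t^2 + t + 2

12t^4 - t^3 + 4t^2 + t + 2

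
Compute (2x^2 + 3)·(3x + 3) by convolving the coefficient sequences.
Ascending coefficients: a = [3, 0, 2], b = [3, 3]. c[0] = 3×3 = 9; c[1] = 3×3 + 0×3 = 9; c[2] = 0×3 + 2×3 = 6; c[3] = 2×3 = 6. Result coefficients: [9, 9, 6, 6] → 6x^3 + 6x^2 + 9x + 9

6x^3 + 6x^2 + 9x + 9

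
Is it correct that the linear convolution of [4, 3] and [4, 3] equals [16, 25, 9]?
Recompute linear convolution of [4, 3] and [4, 3]: y[0] = 4×4 = 16; y[1] = 4×3 + 3×4 = 24; y[2] = 3×3 = 9 → [16, 24, 9]. Compare to given [16, 25, 9]: they differ at index 1: given 25, correct 24, so answer: No

No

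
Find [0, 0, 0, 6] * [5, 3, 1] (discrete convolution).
y[0] = 0×5 = 0; y[1] = 0×3 + 0×5 = 0; y[2] = 0×1 + 0×3 + 0×5 = 0; y[3] = 0×1 + 0×3 + 6×5 = 30; y[4] = 0×1 + 6×3 = 18; y[5] = 6×1 = 6

[0, 0, 0, 30, 18, 6]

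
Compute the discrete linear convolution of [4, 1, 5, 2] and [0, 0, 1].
y[0] = 4×0 = 0; y[1] = 4×0 + 1×0 = 0; y[2] = 4×1 + 1×0 + 5×0 = 4; y[3] = 1×1 + 5×0 + 2×0 = 1; y[4] = 5×1 + 2×0 = 5; y[5] = 2×1 = 2

[0, 0, 4, 1, 5, 2]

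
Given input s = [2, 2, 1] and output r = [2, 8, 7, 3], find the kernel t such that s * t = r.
Output length 4 = len(s) + len(t) - 1 ⇒ len(t) = 2. Solve t forward using t[k] = (r[k] - Σ_{i≥1} s[i]·t[k-i]) / s[0]: t[0] = r[0] / s[0] = 2 / 2 = 1; t[1] = (r[1] - 2×1) / s[0] = (8 - 2×1) / 2 = 3. So t = [1, 3]. Forward-check [2, 2, 1] * [1, 3]: r[0] = 2×1 = 2; r[1] = 2×3 + 2×1 = 8; r[2] = 2×3 + 1×1 = 7; r[3] = 1×3 = 3 → [2, 8, 7, 3] ✓

[1, 3]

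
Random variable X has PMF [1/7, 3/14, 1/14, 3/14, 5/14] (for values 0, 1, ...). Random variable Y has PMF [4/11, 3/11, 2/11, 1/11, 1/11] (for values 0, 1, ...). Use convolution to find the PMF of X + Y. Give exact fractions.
P(X+Y=k) = Σ_i P(X=i)·P(Y=k-i) — a convolution of [1/7, 3/14, 1/14, 3/14, 5/14] and [4/11, 3/11, 2/11, 1/11, 1/11]. P(X+Y=0) = (1/7)×(4/11) = 4/77; P(X+Y=1) = (1/7)×(3/11) + (3/14)×(4/11) = 3/77 + 6/77 = 9/77; P(X+Y=2) = (1/7)×(2/11) + (3/14)×(3/11) + (1/14)×(4/11) = 2/77 + 9/154 + 2/77 = 17/154; P(X+Y=3) = (1/7)×(1/11) + (3/14)×(2/11) + (1/14)×(3/11) + (3/14)×(4/11) = 1/77 + 3/77 + 3/154 + 6/77 = 23/154; P(X+Y=4) = (1/7)×(1/11) + (3/14)×(1/11) + (1/14)×(2/11) + (3/14)×(3/11) + (5/14)×(4/11) = 1/77 + 3/154 + 1/77 + 9/154 + 10/77 = 18/77; P(X+Y=5) = (3/14)×(1/11) + (1/14)×(1/11) + (3/14)×(2/11) + (5/14)×(3/11) = 3/154 + 1/154 + 3/77 + 15/154 = 25/154; P(X+Y=6) = (1/14)×(1/11) + (3/14)×(1/11) + (5/14)×(2/11) = 1/154 + 3/154 + 5/77 = 1/11; P(X+Y=7) = (3/14)×(1/11) + (5/14)×(1/11) = 3/154 + 5/154 = 4/77; P(X+Y=8) = (5/14)×(1/11) = 5/154. PMF: [4/77, 9/77, 17/154, 23/154, 18/77, 25/154, 1/11, 4/77, 5/154] (sums to 1 ✓)

[4/77, 9/77, 17/154, 23/154, 18/77, 25/154, 1/11, 4/77, 5/154]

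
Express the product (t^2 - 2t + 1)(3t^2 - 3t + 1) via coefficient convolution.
Ascending coefficients: a = [1, -2, 1], b = [1, -3, 3]. c[0] = 1×1 = 1; c[1] = 1×-3 + -2×1 = -5; c[2] = 1×3 + -2×-3 + 1×1 = 10; c[3] = -2×3 + 1×-3 = -9; c[4] = 1×3 = 3. Result coefficients: [1, -5, 10, -9, 3] → 3t^4 - 9t^3 + 10t^2 - 5t + 1

3t^4 - 9t^3 + 10t^2 - 5t + 1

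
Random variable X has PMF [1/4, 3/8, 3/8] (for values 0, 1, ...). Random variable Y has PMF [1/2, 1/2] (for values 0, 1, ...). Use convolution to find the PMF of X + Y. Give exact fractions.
P(X+Y=k) = Σ_i P(X=i)·P(Y=k-i) — a convolution of [1/4, 3/8, 3/8] and [1/2, 1/2]. P(X+Y=0) = (1/4)×(1/2) = 1/8; P(X+Y=1) = (1/4)×(1/2) + (3/8)×(1/2) = 1/8 + 3/16 = 5/16; P(X+Y=2) = (3/8)×(1/2) + (3/8)×(1/2) = 3/16 + 3/16 = 3/8; P(X+Y=3) = (3/8)×(1/2) = 3/16. PMF: [1/8, 5/16, 3/8, 3/16] (sums to 1 ✓)

[1/8, 5/16, 3/8, 3/16]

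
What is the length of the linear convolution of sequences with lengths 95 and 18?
Linear/full convolution length: m + n - 1 = 95 + 18 - 1 = 112

112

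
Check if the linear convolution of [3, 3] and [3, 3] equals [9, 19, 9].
Recompute linear convolution of [3, 3] and [3, 3]: y[0] = 3×3 = 9; y[1] = 3×3 + 3×3 = 18; y[2] = 3×3 = 9 → [9, 18, 9]. Compare to given [9, 19, 9]: they differ at index 1: given 19, correct 18, so answer: No

No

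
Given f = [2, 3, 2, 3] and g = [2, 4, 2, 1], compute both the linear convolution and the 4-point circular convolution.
Linear: y_lin[0] = 2×2 = 4; y_lin[1] = 2×4 + 3×2 = 14; y_lin[2] = 2×2 + 3×4 + 2×2 = 20; y_lin[3] = 2×1 + 3×2 + 2×4 + 3×2 = 22; y_lin[4] = 3×1 + 2×2 + 3×4 = 19; y_lin[5] = 2×1 + 3×2 = 8; y_lin[6] = 3×1 = 3 → [4, 14, 20, 22, 19, 8, 3]. Circular (length 4): y[0] = 2×2 + 3×1 + 2×2 + 3×4 = 23; y[1] = 2×4 + 3×2 + 2×1 + 3×2 = 22; y[2] = 2×2 + 3×4 + 2×2 + 3×1 = 23; y[3] = 2×1 + 3×2 + 2×4 + 3×2 = 22 → [23, 22, 23, 22]

Linear: [4, 14, 20, 22, 19, 8, 3], Circular: [23, 22, 23, 22]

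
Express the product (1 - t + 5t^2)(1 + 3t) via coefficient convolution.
Ascending coefficients: a = [1, -1, 5], b = [1, 3]. c[0] = 1×1 = 1; c[1] = 1×3 + -1×1 = 2; c[2] = -1×3 + 5×1 = 2; c[3] = 5×3 = 15. Result coefficients: [1, 2, 2, 15] → 1 + 2t + 2t^2 + 15t^3

1 + 2t + 2t^2 + 15t^3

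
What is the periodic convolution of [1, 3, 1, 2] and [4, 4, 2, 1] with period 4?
Use y[k] = Σ_j u[j]·v[(k-j) mod 4]. y[0] = 1×4 + 3×1 + 1×2 + 2×4 = 17; y[1] = 1×4 + 3×4 + 1×1 + 2×2 = 21; y[2] = 1×2 + 3×4 + 1×4 + 2×1 = 20; y[3] = 1×1 + 3×2 + 1×4 + 2×4 = 19. Result: [17, 21, 20, 19]

[17, 21, 20, 19]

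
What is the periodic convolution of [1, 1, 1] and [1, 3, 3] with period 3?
Use y[k] = Σ_j a[j]·b[(k-j) mod 3]. y[0] = 1×1 + 1×3 + 1×3 = 7; y[1] = 1×3 + 1×1 + 1×3 = 7; y[2] = 1×3 + 1×3 + 1×1 = 7. Result: [7, 7, 7]

[7, 7, 7]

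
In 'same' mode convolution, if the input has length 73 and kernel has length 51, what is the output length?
'Same' mode returns an output with the same length as the input: 73

73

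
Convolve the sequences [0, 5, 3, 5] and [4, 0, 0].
y[0] = 0×4 = 0; y[1] = 0×0 + 5×4 = 20; y[2] = 0×0 + 5×0 + 3×4 = 12; y[3] = 5×0 + 3×0 + 5×4 = 20; y[4] = 3×0 + 5×0 = 0; y[5] = 5×0 = 0

[0, 20, 12, 20, 0, 0]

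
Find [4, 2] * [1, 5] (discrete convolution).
y[0] = 4×1 = 4; y[1] = 4×5 + 2×1 = 22; y[2] = 2×5 = 10

[4, 22, 10]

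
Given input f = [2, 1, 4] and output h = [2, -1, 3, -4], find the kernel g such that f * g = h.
Output length 4 = len(f) + len(g) - 1 ⇒ len(g) = 2. Solve g forward using g[k] = (h[k] - Σ_{i≥1} f[i]·g[k-i]) / f[0]: g[0] = h[0] / f[0] = 2 / 2 = 1; g[1] = (h[1] - 1×1) / f[0] = (-1 - 1×1) / 2 = -1. So g = [1, -1]. Forward-check [2, 1, 4] * [1, -1]: h[0] = 2×1 = 2; h[1] = 2×-1 + 1×1 = -1; h[2] = 1×-1 + 4×1 = 3; h[3] = 4×-1 = -4 → [2, -1, 3, -4] ✓

[1, -1]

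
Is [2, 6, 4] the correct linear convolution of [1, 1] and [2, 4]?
Recompute linear convolution of [1, 1] and [2, 4]: y[0] = 1×2 = 2; y[1] = 1×4 + 1×2 = 6; y[2] = 1×4 = 4 → [2, 6, 4]. Given [2, 6, 4] matches, so answer: Yes

Yes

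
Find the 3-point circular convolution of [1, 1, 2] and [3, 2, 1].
Use y[k] = Σ_j a[j]·b[(k-j) mod 3]. y[0] = 1×3 + 1×1 + 2×2 = 8; y[1] = 1×2 + 1×3 + 2×1 = 7; y[2] = 1×1 + 1×2 + 2×3 = 9. Result: [8, 7, 9]

[8, 7, 9]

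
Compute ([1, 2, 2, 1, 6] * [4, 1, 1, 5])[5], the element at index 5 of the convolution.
Use y[k] = Σ_i a[i]·b[k-i] at k=5. y[5] = 2×5 + 1×1 + 6×1 = 17

17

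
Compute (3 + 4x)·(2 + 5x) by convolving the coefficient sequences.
Ascending coefficients: a = [3, 4], b = [2, 5]. c[0] = 3×2 = 6; c[1] = 3×5 + 4×2 = 23; c[2] = 4×5 = 20. Result coefficients: [6, 23, 20] → 6 + 23x + 20x^2

6 + 23x + 20x^2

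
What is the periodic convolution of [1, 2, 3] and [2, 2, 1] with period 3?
Use y[k] = Σ_j f[j]·g[(k-j) mod 3]. y[0] = 1×2 + 2×1 + 3×2 = 10; y[1] = 1×2 + 2×2 + 3×1 = 9; y[2] = 1×1 + 2×2 + 3×2 = 11. Result: [10, 9, 11]

[10, 9, 11]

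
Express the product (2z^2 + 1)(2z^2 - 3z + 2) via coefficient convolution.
Ascending coefficients: a = [1, 0, 2], b = [2, -3, 2]. c[0] = 1×2 = 2; c[1] = 1×-3 + 0×2 = -3; c[2] = 1×2 + 0×-3 + 2×2 = 6; c[3] = 0×2 + 2×-3 = -6; c[4] = 2×2 = 4. Result coefficients: [2, -3, 6, -6, 4] → 4z^4 - 6z^3 + 6z^2 - 3z + 2

4z^4 - 6z^3 + 6z^2 - 3z + 2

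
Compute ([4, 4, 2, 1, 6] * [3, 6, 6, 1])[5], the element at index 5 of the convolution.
Use y[k] = Σ_i a[i]·b[k-i] at k=5. y[5] = 2×1 + 1×6 + 6×6 = 44

44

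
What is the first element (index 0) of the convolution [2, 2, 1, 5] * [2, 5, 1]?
Use y[k] = Σ_i a[i]·b[k-i] at k=0. y[0] = 2×2 = 4

4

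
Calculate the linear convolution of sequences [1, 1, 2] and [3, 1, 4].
y[0] = 1×3 = 3; y[1] = 1×1 + 1×3 = 4; y[2] = 1×4 + 1×1 + 2×3 = 11; y[3] = 1×4 + 2×1 = 6; y[4] = 2×4 = 8

[3, 4, 11, 6, 8]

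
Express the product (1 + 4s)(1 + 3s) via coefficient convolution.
Ascending coefficients: a = [1, 4], b = [1, 3]. c[0] = 1×1 = 1; c[1] = 1×3 + 4×1 = 7; c[2] = 4×3 = 12. Result coefficients: [1, 7, 12] → 1 + 7s + 12s^2

1 + 7s + 12s^2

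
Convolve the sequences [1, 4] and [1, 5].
y[0] = 1×1 = 1; y[1] = 1×5 + 4×1 = 9; y[2] = 4×5 = 20

[1, 9, 20]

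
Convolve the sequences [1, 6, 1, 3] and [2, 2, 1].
y[0] = 1×2 = 2; y[1] = 1×2 + 6×2 = 14; y[2] = 1×1 + 6×2 + 1×2 = 15; y[3] = 6×1 + 1×2 + 3×2 = 14; y[4] = 1×1 + 3×2 = 7; y[5] = 3×1 = 3

[2, 14, 15, 14, 7, 3]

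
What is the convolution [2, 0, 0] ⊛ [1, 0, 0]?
y[0] = 2×1 = 2; y[1] = 2×0 + 0×1 = 0; y[2] = 2×0 + 0×0 + 0×1 = 0; y[3] = 0×0 + 0×0 = 0; y[4] = 0×0 = 0

[2, 0, 0, 0, 0]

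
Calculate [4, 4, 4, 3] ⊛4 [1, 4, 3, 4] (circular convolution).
Use y[k] = Σ_j a[j]·b[(k-j) mod 4]. y[0] = 4×1 + 4×4 + 4×3 + 3×4 = 44; y[1] = 4×4 + 4×1 + 4×4 + 3×3 = 45; y[2] = 4×3 + 4×4 + 4×1 + 3×4 = 44; y[3] = 4×4 + 4×3 + 4×4 + 3×1 = 47. Result: [44, 45, 44, 47]

[44, 45, 44, 47]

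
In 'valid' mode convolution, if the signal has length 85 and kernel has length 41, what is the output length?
'Valid' mode counts only positions where the kernel fully overlaps the signal: m - n + 1 = 85 - 41 + 1 = 45

45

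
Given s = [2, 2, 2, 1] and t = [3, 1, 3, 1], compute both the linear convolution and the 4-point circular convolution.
Linear: y_lin[0] = 2×3 = 6; y_lin[1] = 2×1 + 2×3 = 8; y_lin[2] = 2×3 + 2×1 + 2×3 = 14; y_lin[3] = 2×1 + 2×3 + 2×1 + 1×3 = 13; y_lin[4] = 2×1 + 2×3 + 1×1 = 9; y_lin[5] = 2×1 + 1×3 = 5; y_lin[6] = 1×1 = 1 → [6, 8, 14, 13, 9, 5, 1]. Circular (length 4): y[0] = 2×3 + 2×1 + 2×3 + 1×1 = 15; y[1] = 2×1 + 2×3 + 2×1 + 1×3 = 13; y[2] = 2×3 + 2×1 + 2×3 + 1×1 = 15; y[3] = 2×1 + 2×3 + 2×1 + 1×3 = 13 → [15, 13, 15, 13]

Linear: [6, 8, 14, 13, 9, 5, 1], Circular: [15, 13, 15, 13]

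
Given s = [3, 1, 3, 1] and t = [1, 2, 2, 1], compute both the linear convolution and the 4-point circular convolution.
Linear: y_lin[0] = 3×1 = 3; y_lin[1] = 3×2 + 1×1 = 7; y_lin[2] = 3×2 + 1×2 + 3×1 = 11; y_lin[3] = 3×1 + 1×2 + 3×2 + 1×1 = 12; y_lin[4] = 1×1 + 3×2 + 1×2 = 9; y_lin[5] = 3×1 + 1×2 = 5; y_lin[6] = 1×1 = 1 → [3, 7, 11, 12, 9, 5, 1]. Circular (length 4): y[0] = 3×1 + 1×1 + 3×2 + 1×2 = 12; y[1] = 3×2 + 1×1 + 3×1 + 1×2 = 12; y[2] = 3×2 + 1×2 + 3×1 + 1×1 = 12; y[3] = 3×1 + 1×2 + 3×2 + 1×1 = 12 → [12, 12, 12, 12]

Linear: [3, 7, 11, 12, 9, 5, 1], Circular: [12, 12, 12, 12]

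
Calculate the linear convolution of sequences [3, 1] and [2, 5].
y[0] = 3×2 = 6; y[1] = 3×5 + 1×2 = 17; y[2] = 1×5 = 5

[6, 17, 5]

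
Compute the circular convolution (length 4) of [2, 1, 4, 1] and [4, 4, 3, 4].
Use y[k] = Σ_j a[j]·b[(k-j) mod 4]. y[0] = 2×4 + 1×4 + 4×3 + 1×4 = 28; y[1] = 2×4 + 1×4 + 4×4 + 1×3 = 31; y[2] = 2×3 + 1×4 + 4×4 + 1×4 = 30; y[3] = 2×4 + 1×3 + 4×4 + 1×4 = 31. Result: [28, 31, 30, 31]

[28, 31, 30, 31]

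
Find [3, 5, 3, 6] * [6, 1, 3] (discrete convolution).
y[0] = 3×6 = 18; y[1] = 3×1 + 5×6 = 33; y[2] = 3×3 + 5×1 + 3×6 = 32; y[3] = 5×3 + 3×1 + 6×6 = 54; y[4] = 3×3 + 6×1 = 15; y[5] = 6×3 = 18

[18, 33, 32, 54, 15, 18]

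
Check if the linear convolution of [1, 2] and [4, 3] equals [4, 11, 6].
Recompute linear convolution of [1, 2] and [4, 3]: y[0] = 1×4 = 4; y[1] = 1×3 + 2×4 = 11; y[2] = 2×3 = 6 → [4, 11, 6]. Given [4, 11, 6] matches, so answer: Yes

Yes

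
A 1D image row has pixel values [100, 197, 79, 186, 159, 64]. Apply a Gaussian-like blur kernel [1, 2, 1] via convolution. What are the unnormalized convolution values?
Convolve image row [100, 197, 79, 186, 159, 64] with kernel [1, 2, 1]: y[0] = 100×1 = 100; y[1] = 100×2 + 197×1 = 397; y[2] = 100×1 + 197×2 + 79×1 = 573; y[3] = 197×1 + 79×2 + 186×1 = 541; y[4] = 79×1 + 186×2 + 159×1 = 610; y[5] = 186×1 + 159×2 + 64×1 = 568; y[6] = 159×1 + 64×2 = 287; y[7] = 64×1 = 64 → [100, 397, 573, 541, 610, 568, 287, 64]. Normalization factor = sum(kernel) = 4.

[100, 397, 573, 541, 610, 568, 287, 64]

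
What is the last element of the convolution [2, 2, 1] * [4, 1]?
Use y[k] = Σ_i a[i]·b[k-i] at k=3. y[3] = 1×1 = 1

1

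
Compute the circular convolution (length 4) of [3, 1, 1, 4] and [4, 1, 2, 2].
Use y[k] = Σ_j a[j]·b[(k-j) mod 4]. y[0] = 3×4 + 1×2 + 1×2 + 4×1 = 20; y[1] = 3×1 + 1×4 + 1×2 + 4×2 = 17; y[2] = 3×2 + 1×1 + 1×4 + 4×2 = 19; y[3] = 3×2 + 1×2 + 1×1 + 4×4 = 25. Result: [20, 17, 19, 25]

[20, 17, 19, 25]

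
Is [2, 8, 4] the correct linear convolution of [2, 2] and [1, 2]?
Recompute linear convolution of [2, 2] and [1, 2]: y[0] = 2×1 = 2; y[1] = 2×2 + 2×1 = 6; y[2] = 2×2 = 4 → [2, 6, 4]. Compare to given [2, 8, 4]: they differ at index 1: given 8, correct 6, so answer: No

No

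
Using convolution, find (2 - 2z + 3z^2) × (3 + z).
Ascending coefficients: a = [2, -2, 3], b = [3, 1]. c[0] = 2×3 = 6; c[1] = 2×1 + -2×3 = -4; c[2] = -2×1 + 3×3 = 7; c[3] = 3×1 = 3. Result coefficients: [6, -4, 7, 3] → 6 - 4z + 7z^2 + 3z^3

6 - 4z + 7z^2 + 3z^3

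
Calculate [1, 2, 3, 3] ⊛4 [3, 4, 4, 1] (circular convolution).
Use y[k] = Σ_j f[j]·g[(k-j) mod 4]. y[0] = 1×3 + 2×1 + 3×4 + 3×4 = 29; y[1] = 1×4 + 2×3 + 3×1 + 3×4 = 25; y[2] = 1×4 + 2×4 + 3×3 + 3×1 = 24; y[3] = 1×1 + 2×4 + 3×4 + 3×3 = 30. Result: [29, 25, 24, 30]

[29, 25, 24, 30]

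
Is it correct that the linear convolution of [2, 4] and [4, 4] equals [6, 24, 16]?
Recompute linear convolution of [2, 4] and [4, 4]: y[0] = 2×4 = 8; y[1] = 2×4 + 4×4 = 24; y[2] = 4×4 = 16 → [8, 24, 16]. Compare to given [6, 24, 16]: they differ at index 0: given 6, correct 8, so answer: No

No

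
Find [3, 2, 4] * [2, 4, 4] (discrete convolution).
y[0] = 3×2 = 6; y[1] = 3×4 + 2×2 = 16; y[2] = 3×4 + 2×4 + 4×2 = 28; y[3] = 2×4 + 4×4 = 24; y[4] = 4×4 = 16

[6, 16, 28, 24, 16]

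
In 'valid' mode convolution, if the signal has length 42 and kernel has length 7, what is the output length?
'Valid' mode counts only positions where the kernel fully overlaps the signal: m - n + 1 = 42 - 7 + 1 = 36

36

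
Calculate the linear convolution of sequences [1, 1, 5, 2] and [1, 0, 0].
y[0] = 1×1 = 1; y[1] = 1×0 + 1×1 = 1; y[2] = 1×0 + 1×0 + 5×1 = 5; y[3] = 1×0 + 5×0 + 2×1 = 2; y[4] = 5×0 + 2×0 = 0; y[5] = 2×0 = 0

[1, 1, 5, 2, 0, 0]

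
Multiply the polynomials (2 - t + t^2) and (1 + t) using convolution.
Ascending coefficients: a = [2, -1, 1], b = [1, 1]. c[0] = 2×1 = 2; c[1] = 2×1 + -1×1 = 1; c[2] = -1×1 + 1×1 = 0; c[3] = 1×1 = 1. Result coefficients: [2, 1, 0, 1] → 2 + t + t^3

2 + t + t^3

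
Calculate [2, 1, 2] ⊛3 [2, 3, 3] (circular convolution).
Use y[k] = Σ_j f[j]·g[(k-j) mod 3]. y[0] = 2×2 + 1×3 + 2×3 = 13; y[1] = 2×3 + 1×2 + 2×3 = 14; y[2] = 2×3 + 1×3 + 2×2 = 13. Result: [13, 14, 13]

[13, 14, 13]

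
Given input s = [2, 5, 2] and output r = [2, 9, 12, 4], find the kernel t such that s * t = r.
Output length 4 = len(s) + len(t) - 1 ⇒ len(t) = 2. Solve t forward using t[k] = (r[k] - Σ_{i≥1} s[i]·t[k-i]) / s[0]: t[0] = r[0] / s[0] = 2 / 2 = 1; t[1] = (r[1] - 5×1) / s[0] = (9 - 5×1) / 2 = 2. So t = [1, 2]. Forward-check [2, 5, 2] * [1, 2]: r[0] = 2×1 = 2; r[1] = 2×2 + 5×1 = 9; r[2] = 5×2 + 2×1 = 12; r[3] = 2×2 = 4 → [2, 9, 12, 4] ✓

[1, 2]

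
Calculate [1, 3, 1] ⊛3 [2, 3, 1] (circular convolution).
Use y[k] = Σ_j a[j]·b[(k-j) mod 3]. y[0] = 1×2 + 3×1 + 1×3 = 8; y[1] = 1×3 + 3×2 + 1×1 = 10; y[2] = 1×1 + 3×3 + 1×2 = 12. Result: [8, 10, 12]

[8, 10, 12]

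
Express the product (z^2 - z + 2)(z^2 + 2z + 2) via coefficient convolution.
Ascending coefficients: a = [2, -1, 1], b = [2, 2, 1]. c[0] = 2×2 = 4; c[1] = 2×2 + -1×2 = 2; c[2] = 2×1 + -1×2 + 1×2 = 2; c[3] = -1×1 + 1×2 = 1; c[4] = 1×1 = 1. Result coefficients: [4, 2, 2, 1, 1] → z^4 + z^3 + 2z^2 + 2z + 4

z^4 + z^3 + 2z^2 + 2z + 4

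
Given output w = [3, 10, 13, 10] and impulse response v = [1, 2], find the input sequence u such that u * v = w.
Deconvolve w=[3, 10, 13, 10] by v=[1, 2]. Since v[0]=1, solve forward: u[0] = w[0] / 1 = 3; u[1] = (w[1] - 3×2) / 1 = 4; u[2] = (w[2] - 4×2) / 1 = 5. So u = [3, 4, 5]. Check by forward convolution: w[0] = 3×1 = 3; w[1] = 3×2 + 4×1 = 10; w[2] = 4×2 + 5×1 = 13; w[3] = 5×2 = 10

[3, 4, 5]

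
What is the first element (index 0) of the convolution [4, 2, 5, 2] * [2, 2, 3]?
Use y[k] = Σ_i a[i]·b[k-i] at k=0. y[0] = 4×2 = 8

8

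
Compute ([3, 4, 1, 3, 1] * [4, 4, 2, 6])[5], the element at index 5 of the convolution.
Use y[k] = Σ_i a[i]·b[k-i] at k=5. y[5] = 1×6 + 3×2 + 1×4 = 16

16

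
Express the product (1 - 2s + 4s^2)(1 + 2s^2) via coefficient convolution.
Ascending coefficients: a = [1, -2, 4], b = [1, 0, 2]. c[0] = 1×1 = 1; c[1] = 1×0 + -2×1 = -2; c[2] = 1×2 + -2×0 + 4×1 = 6; c[3] = -2×2 + 4×0 = -4; c[4] = 4×2 = 8. Result coefficients: [1, -2, 6, -4, 8] → 1 - 2s + 6s^2 - 4s^3 + 8s^4

1 - 2s + 6s^2 - 4s^3 + 8s^4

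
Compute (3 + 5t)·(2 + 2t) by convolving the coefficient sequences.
Ascending coefficients: a = [3, 5], b = [2, 2]. c[0] = 3×2 = 6; c[1] = 3×2 + 5×2 = 16; c[2] = 5×2 = 10. Result coefficients: [6, 16, 10] → 6 + 16t + 10t^2

6 + 16t + 10t^2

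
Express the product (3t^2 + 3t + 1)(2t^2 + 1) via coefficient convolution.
Ascending coefficients: a = [1, 3, 3], b = [1, 0, 2]. c[0] = 1×1 = 1; c[1] = 1×0 + 3×1 = 3; c[2] = 1×2 + 3×0 + 3×1 = 5; c[3] = 3×2 + 3×0 = 6; c[4] = 3×2 = 6. Result coefficients: [1, 3, 5, 6, 6] → 6t^4 + 6t^3 + 5t^2 + 3t + 1

6t^4 + 6t^3 + 5t^2 + 3t + 1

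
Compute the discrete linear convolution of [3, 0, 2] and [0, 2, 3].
y[0] = 3×0 = 0; y[1] = 3×2 + 0×0 = 6; y[2] = 3×3 + 0×2 + 2×0 = 9; y[3] = 0×3 + 2×2 = 4; y[4] = 2×3 = 6

[0, 6, 9, 4, 6]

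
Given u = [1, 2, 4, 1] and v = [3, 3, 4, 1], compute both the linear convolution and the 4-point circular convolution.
Linear: y_lin[0] = 1×3 = 3; y_lin[1] = 1×3 + 2×3 = 9; y_lin[2] = 1×4 + 2×3 + 4×3 = 22; y_lin[3] = 1×1 + 2×4 + 4×3 + 1×3 = 24; y_lin[4] = 2×1 + 4×4 + 1×3 = 21; y_lin[5] = 4×1 + 1×4 = 8; y_lin[6] = 1×1 = 1 → [3, 9, 22, 24, 21, 8, 1]. Circular (length 4): y[0] = 1×3 + 2×1 + 4×4 + 1×3 = 24; y[1] = 1×3 + 2×3 + 4×1 + 1×4 = 17; y[2] = 1×4 + 2×3 + 4×3 + 1×1 = 23; y[3] = 1×1 + 2×4 + 4×3 + 1×3 = 24 → [24, 17, 23, 24]

Linear: [3, 9, 22, 24, 21, 8, 1], Circular: [24, 17, 23, 24]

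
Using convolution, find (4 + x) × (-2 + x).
Ascending coefficients: a = [4, 1], b = [-2, 1]. c[0] = 4×-2 = -8; c[1] = 4×1 + 1×-2 = 2; c[2] = 1×1 = 1. Result coefficients: [-8, 2, 1] → -8 + 2x + x^2

-8 + 2x + x^2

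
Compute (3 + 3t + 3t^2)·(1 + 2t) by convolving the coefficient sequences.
Ascending coefficients: a = [3, 3, 3], b = [1, 2]. c[0] = 3×1 = 3; c[1] = 3×2 + 3×1 = 9; c[2] = 3×2 + 3×1 = 9; c[3] = 3×2 = 6. Result coefficients: [3, 9, 9, 6] → 3 + 9t + 9t^2 + 6t^3

3 + 9t + 9t^2 + 6t^3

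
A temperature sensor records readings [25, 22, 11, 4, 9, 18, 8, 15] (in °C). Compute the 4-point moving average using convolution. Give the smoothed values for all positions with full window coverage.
4-point moving average kernel = [1, 1, 1, 1]. Apply in 'valid' mode (full window coverage): avg[0] = (25 + 22 + 11 + 4) / 4 = 15.5; avg[1] = (22 + 11 + 4 + 9) / 4 = 11.5; avg[2] = (11 + 4 + 9 + 18) / 4 = 10.5; avg[3] = (4 + 9 + 18 + 8) / 4 = 9.75; avg[4] = (9 + 18 + 8 + 15) / 4 = 12.5. Smoothed values: [15.5, 11.5, 10.5, 9.75, 12.5]

[15.5, 11.5, 10.5, 9.75, 12.5]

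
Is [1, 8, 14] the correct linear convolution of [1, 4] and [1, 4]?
Recompute linear convolution of [1, 4] and [1, 4]: y[0] = 1×1 = 1; y[1] = 1×4 + 4×1 = 8; y[2] = 4×4 = 16 → [1, 8, 16]. Compare to given [1, 8, 14]: they differ at index 2: given 14, correct 16, so answer: No

No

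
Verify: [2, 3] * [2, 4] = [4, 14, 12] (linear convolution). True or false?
Recompute linear convolution of [2, 3] and [2, 4]: y[0] = 2×2 = 4; y[1] = 2×4 + 3×2 = 14; y[2] = 3×4 = 12 → [4, 14, 12]. Given [4, 14, 12] matches, so answer: Yes

Yes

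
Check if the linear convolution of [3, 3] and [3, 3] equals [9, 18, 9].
Recompute linear convolution of [3, 3] and [3, 3]: y[0] = 3×3 = 9; y[1] = 3×3 + 3×3 = 18; y[2] = 3×3 = 9 → [9, 18, 9]. Given [9, 18, 9] matches, so answer: Yes

Yes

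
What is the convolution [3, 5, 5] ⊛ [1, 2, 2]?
y[0] = 3×1 = 3; y[1] = 3×2 + 5×1 = 11; y[2] = 3×2 + 5×2 + 5×1 = 21; y[3] = 5×2 + 5×2 = 20; y[4] = 5×2 = 10

[3, 11, 21, 20, 10]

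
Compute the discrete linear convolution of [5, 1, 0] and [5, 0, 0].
y[0] = 5×5 = 25; y[1] = 5×0 + 1×5 = 5; y[2] = 5×0 + 1×0 + 0×5 = 0; y[3] = 1×0 + 0×0 = 0; y[4] = 0×0 = 0

[25, 5, 0, 0, 0]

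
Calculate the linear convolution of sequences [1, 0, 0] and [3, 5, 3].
y[0] = 1×3 = 3; y[1] = 1×5 + 0×3 = 5; y[2] = 1×3 + 0×5 + 0×3 = 3; y[3] = 0×3 + 0×5 = 0; y[4] = 0×3 = 0

[3, 5, 3, 0, 0]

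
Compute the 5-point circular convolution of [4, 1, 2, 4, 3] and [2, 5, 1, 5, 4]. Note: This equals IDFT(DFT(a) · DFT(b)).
Either evaluate y[k] = Σ_j a[j]·b[(k-j) mod 5] directly, or use IDFT(DFT(a) · DFT(b)). y[0] = 4×2 + 1×4 + 2×5 + 4×1 + 3×5 = 41; y[1] = 4×5 + 1×2 + 2×4 + 4×5 + 3×1 = 53; y[2] = 4×1 + 1×5 + 2×2 + 4×4 + 3×5 = 44; y[3] = 4×5 + 1×1 + 2×5 + 4×2 + 3×4 = 51; y[4] = 4×4 + 1×5 + 2×1 + 4×5 + 3×2 = 49. Result: [41, 53, 44, 51, 49]

[41, 53, 44, 51, 49]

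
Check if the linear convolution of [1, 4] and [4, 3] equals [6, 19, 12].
Recompute linear convolution of [1, 4] and [4, 3]: y[0] = 1×4 = 4; y[1] = 1×3 + 4×4 = 19; y[2] = 4×3 = 12 → [4, 19, 12]. Compare to given [6, 19, 12]: they differ at index 0: given 6, correct 4, so answer: No

No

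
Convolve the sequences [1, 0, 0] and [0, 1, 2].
y[0] = 1×0 = 0; y[1] = 1×1 + 0×0 = 1; y[2] = 1×2 + 0×1 + 0×0 = 2; y[3] = 0×2 + 0×1 = 0; y[4] = 0×2 = 0

[0, 1, 2, 0, 0]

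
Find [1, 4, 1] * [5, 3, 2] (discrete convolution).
y[0] = 1×5 = 5; y[1] = 1×3 + 4×5 = 23; y[2] = 1×2 + 4×3 + 1×5 = 19; y[3] = 4×2 + 1×3 = 11; y[4] = 1×2 = 2

[5, 23, 19, 11, 2]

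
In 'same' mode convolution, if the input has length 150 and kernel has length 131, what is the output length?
'Same' mode returns an output with the same length as the input: 150

150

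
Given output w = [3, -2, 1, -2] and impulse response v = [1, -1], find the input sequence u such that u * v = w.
Deconvolve w=[3, -2, 1, -2] by v=[1, -1]. Since v[0]=1, solve forward: u[0] = w[0] / 1 = 3; u[1] = (w[1] - 3×-1) / 1 = 1; u[2] = (w[2] - 1×-1) / 1 = 2. So u = [3, 1, 2]. Check by forward convolution: w[0] = 3×1 = 3; w[1] = 3×-1 + 1×1 = -2; w[2] = 1×-1 + 2×1 = 1; w[3] = 2×-1 = -2

[3, 1, 2]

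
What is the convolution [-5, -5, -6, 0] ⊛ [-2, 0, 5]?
y[0] = -5×-2 = 10; y[1] = -5×0 + -5×-2 = 10; y[2] = -5×5 + -5×0 + -6×-2 = -13; y[3] = -5×5 + -6×0 + 0×-2 = -25; y[4] = -6×5 + 0×0 = -30; y[5] = 0×5 = 0

[10, 10, -13, -25, -30, 0]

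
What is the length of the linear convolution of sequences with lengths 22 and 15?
Linear/full convolution length: m + n - 1 = 22 + 15 - 1 = 36

36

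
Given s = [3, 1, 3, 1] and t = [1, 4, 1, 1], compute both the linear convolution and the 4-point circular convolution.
Linear: y_lin[0] = 3×1 = 3; y_lin[1] = 3×4 + 1×1 = 13; y_lin[2] = 3×1 + 1×4 + 3×1 = 10; y_lin[3] = 3×1 + 1×1 + 3×4 + 1×1 = 17; y_lin[4] = 1×1 + 3×1 + 1×4 = 8; y_lin[5] = 3×1 + 1×1 = 4; y_lin[6] = 1×1 = 1 → [3, 13, 10, 17, 8, 4, 1]. Circular (length 4): y[0] = 3×1 + 1×1 + 3×1 + 1×4 = 11; y[1] = 3×4 + 1×1 + 3×1 + 1×1 = 17; y[2] = 3×1 + 1×4 + 3×1 + 1×1 = 11; y[3] = 3×1 + 1×1 + 3×4 + 1×1 = 17 → [11, 17, 11, 17]

Linear: [3, 13, 10, 17, 8, 4, 1], Circular: [11, 17, 11, 17]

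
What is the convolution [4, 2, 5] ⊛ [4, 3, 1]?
y[0] = 4×4 = 16; y[1] = 4×3 + 2×4 = 20; y[2] = 4×1 + 2×3 + 5×4 = 30; y[3] = 2×1 + 5×3 = 17; y[4] = 5×1 = 5

[16, 20, 30, 17, 5]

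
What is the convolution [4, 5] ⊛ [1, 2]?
y[0] = 4×1 = 4; y[1] = 4×2 + 5×1 = 13; y[2] = 5×2 = 10

[4, 13, 10]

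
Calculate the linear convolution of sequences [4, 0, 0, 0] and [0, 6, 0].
y[0] = 4×0 = 0; y[1] = 4×6 + 0×0 = 24; y[2] = 4×0 + 0×6 + 0×0 = 0; y[3] = 0×0 + 0×6 + 0×0 = 0; y[4] = 0×0 + 0×6 = 0; y[5] = 0×0 = 0

[0, 24, 0, 0, 0, 0]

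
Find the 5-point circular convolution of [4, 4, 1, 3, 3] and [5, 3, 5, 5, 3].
Use y[k] = Σ_j u[j]·v[(k-j) mod 5]. y[0] = 4×5 + 4×3 + 1×5 + 3×5 + 3×3 = 61; y[1] = 4×3 + 4×5 + 1×3 + 3×5 + 3×5 = 65; y[2] = 4×5 + 4×3 + 1×5 + 3×3 + 3×5 = 61; y[3] = 4×5 + 4×5 + 1×3 + 3×5 + 3×3 = 67; y[4] = 4×3 + 4×5 + 1×5 + 3×3 + 3×5 = 61. Result: [61, 65, 61, 67, 61]

[61, 65, 61, 67, 61]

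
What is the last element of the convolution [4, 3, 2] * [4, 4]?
Use y[k] = Σ_i a[i]·b[k-i] at k=3. y[3] = 2×4 = 8

8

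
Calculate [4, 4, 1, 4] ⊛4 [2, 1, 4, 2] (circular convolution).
Use y[k] = Σ_j x[j]·h[(k-j) mod 4]. y[0] = 4×2 + 4×2 + 1×4 + 4×1 = 24; y[1] = 4×1 + 4×2 + 1×2 + 4×4 = 30; y[2] = 4×4 + 4×1 + 1×2 + 4×2 = 30; y[3] = 4×2 + 4×4 + 1×1 + 4×2 = 33. Result: [24, 30, 30, 33]

[24, 30, 30, 33]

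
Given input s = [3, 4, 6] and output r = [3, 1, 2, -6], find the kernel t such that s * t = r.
Output length 4 = len(s) + len(t) - 1 ⇒ len(t) = 2. Solve t forward using t[k] = (r[k] - Σ_{i≥1} s[i]·t[k-i]) / s[0]: t[0] = r[0] / s[0] = 3 / 3 = 1; t[1] = (r[1] - 4×1) / s[0] = (1 - 4×1) / 3 = -1. So t = [1, -1]. Forward-check [3, 4, 6] * [1, -1]: r[0] = 3×1 = 3; r[1] = 3×-1 + 4×1 = 1; r[2] = 4×-1 + 6×1 = 2; r[3] = 6×-1 = -6 → [3, 1, 2, -6] ✓

[1, -1]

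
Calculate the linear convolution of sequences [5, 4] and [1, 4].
y[0] = 5×1 = 5; y[1] = 5×4 + 4×1 = 24; y[2] = 4×4 = 16

[5, 24, 16]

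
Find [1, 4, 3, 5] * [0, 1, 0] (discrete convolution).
y[0] = 1×0 = 0; y[1] = 1×1 + 4×0 = 1; y[2] = 1×0 + 4×1 + 3×0 = 4; y[3] = 4×0 + 3×1 + 5×0 = 3; y[4] = 3×0 + 5×1 = 5; y[5] = 5×0 = 0

[0, 1, 4, 3, 5, 0]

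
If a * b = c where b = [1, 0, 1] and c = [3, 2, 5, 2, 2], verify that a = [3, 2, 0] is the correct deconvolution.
Forward-compute [3, 2, 0] * [1, 0, 1]: c[0] = 3×1 = 3; c[1] = 3×0 + 2×1 = 2; c[2] = 3×1 + 2×0 + 0×1 = 3; c[3] = 2×1 + 0×0 = 2; c[4] = 0×1 = 0 → [3, 2, 3, 2, 0]. Does not match given c = [3, 2, 5, 2, 2].

Not verified. [3, 2, 0] * [1, 0, 1] = [3, 2, 3, 2, 0], which differs from [3, 2, 5, 2, 2] at index 2.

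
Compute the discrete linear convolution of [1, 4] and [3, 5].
y[0] = 1×3 = 3; y[1] = 1×5 + 4×3 = 17; y[2] = 4×5 = 20

[3, 17, 20]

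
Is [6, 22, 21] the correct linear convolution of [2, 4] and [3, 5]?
Recompute linear convolution of [2, 4] and [3, 5]: y[0] = 2×3 = 6; y[1] = 2×5 + 4×3 = 22; y[2] = 4×5 = 20 → [6, 22, 20]. Compare to given [6, 22, 21]: they differ at index 2: given 21, correct 20, so answer: No

No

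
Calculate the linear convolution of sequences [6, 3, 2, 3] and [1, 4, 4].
y[0] = 6×1 = 6; y[1] = 6×4 + 3×1 = 27; y[2] = 6×4 + 3×4 + 2×1 = 38; y[3] = 3×4 + 2×4 + 3×1 = 23; y[4] = 2×4 + 3×4 = 20; y[5] = 3×4 = 12

[6, 27, 38, 23, 20, 12]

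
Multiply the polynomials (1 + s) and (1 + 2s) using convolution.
Ascending coefficients: a = [1, 1], b = [1, 2]. c[0] = 1×1 = 1; c[1] = 1×2 + 1×1 = 3; c[2] = 1×2 = 2. Result coefficients: [1, 3, 2] → 1 + 3s + 2s^2

1 + 3s + 2s^2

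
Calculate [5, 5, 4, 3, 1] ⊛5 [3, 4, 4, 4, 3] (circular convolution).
Use y[k] = Σ_j x[j]·h[(k-j) mod 5]. y[0] = 5×3 + 5×3 + 4×4 + 3×4 + 1×4 = 62; y[1] = 5×4 + 5×3 + 4×3 + 3×4 + 1×4 = 63; y[2] = 5×4 + 5×4 + 4×3 + 3×3 + 1×4 = 65; y[3] = 5×4 + 5×4 + 4×4 + 3×3 + 1×3 = 68; y[4] = 5×3 + 5×4 + 4×4 + 3×4 + 1×3 = 66. Result: [62, 63, 65, 68, 66]

[62, 63, 65, 68, 66]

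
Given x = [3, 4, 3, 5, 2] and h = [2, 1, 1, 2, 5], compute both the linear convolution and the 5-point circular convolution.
Linear: y_lin[0] = 3×2 = 6; y_lin[1] = 3×1 + 4×2 = 11; y_lin[2] = 3×1 + 4×1 + 3×2 = 13; y_lin[3] = 3×2 + 4×1 + 3×1 + 5×2 = 23; y_lin[4] = 3×5 + 4×2 + 3×1 + 5×1 + 2×2 = 35; y_lin[5] = 4×5 + 3×2 + 5×1 + 2×1 = 33; y_lin[6] = 3×5 + 5×2 + 2×1 = 27; y_lin[7] = 5×5 + 2×2 = 29; y_lin[8] = 2×5 = 10 → [6, 11, 13, 23, 35, 33, 27, 29, 10]. Circular (length 5): y[0] = 3×2 + 4×5 + 3×2 + 5×1 + 2×1 = 39; y[1] = 3×1 + 4×2 + 3×5 + 5×2 + 2×1 = 38; y[2] = 3×1 + 4×1 + 3×2 + 5×5 + 2×2 = 42; y[3] = 3×2 + 4×1 + 3×1 + 5×2 + 2×5 = 33; y[4] = 3×5 + 4×2 + 3×1 + 5×1 + 2×2 = 35 → [39, 38, 42, 33, 35]

Linear: [6, 11, 13, 23, 35, 33, 27, 29, 10], Circular: [39, 38, 42, 33, 35]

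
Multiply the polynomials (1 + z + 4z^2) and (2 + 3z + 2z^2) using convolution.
Ascending coefficients: a = [1, 1, 4], b = [2, 3, 2]. c[0] = 1×2 = 2; c[1] = 1×3 + 1×2 = 5; c[2] = 1×2 + 1×3 + 4×2 = 13; c[3] = 1×2 + 4×3 = 14; c[4] = 4×2 = 8. Result coefficients: [2, 5, 13, 14, 8] → 2 + 5z + 13z^2 + 14z^3 + 8z^4

2 + 5z + 13z^2 + 14z^3 + 8z^4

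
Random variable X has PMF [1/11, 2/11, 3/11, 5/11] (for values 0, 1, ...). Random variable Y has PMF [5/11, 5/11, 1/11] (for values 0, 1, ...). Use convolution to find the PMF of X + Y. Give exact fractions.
P(X+Y=k) = Σ_i P(X=i)·P(Y=k-i) — a convolution of [1/11, 2/11, 3/11, 5/11] and [5/11, 5/11, 1/11]. P(X+Y=0) = (1/11)×(5/11) = 5/121; P(X+Y=1) = (1/11)×(5/11) + (2/11)×(5/11) = 5/121 + 10/121 = 15/121; P(X+Y=2) = (1/11)×(1/11) + (2/11)×(5/11) + (3/11)×(5/11) = 1/121 + 10/121 + 15/121 = 26/121; P(X+Y=3) = (2/11)×(1/11) + (3/11)×(5/11) + (5/11)×(5/11) = 2/121 + 15/121 + 25/121 = 42/121; P(X+Y=4) = (3/11)×(1/11) + (5/11)×(5/11) = 3/121 + 25/121 = 28/121; P(X+Y=5) = (5/11)×(1/11) = 5/121. PMF: [5/121, 15/121, 26/121, 42/121, 28/121, 5/121] (sums to 1 ✓)

[5/121, 15/121, 26/121, 42/121, 28/121, 5/121]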